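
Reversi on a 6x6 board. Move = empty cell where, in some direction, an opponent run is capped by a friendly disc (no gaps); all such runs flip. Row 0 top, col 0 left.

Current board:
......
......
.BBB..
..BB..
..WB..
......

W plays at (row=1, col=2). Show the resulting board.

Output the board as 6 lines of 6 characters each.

Place W at (1,2); scan 8 dirs for brackets.
Dir NW: first cell '.' (not opp) -> no flip
Dir N: first cell '.' (not opp) -> no flip
Dir NE: first cell '.' (not opp) -> no flip
Dir W: first cell '.' (not opp) -> no flip
Dir E: first cell '.' (not opp) -> no flip
Dir SW: opp run (2,1), next='.' -> no flip
Dir S: opp run (2,2) (3,2) capped by W -> flip
Dir SE: opp run (2,3), next='.' -> no flip
All flips: (2,2) (3,2)

Answer: ......
..W...
.BWB..
..WB..
..WB..
......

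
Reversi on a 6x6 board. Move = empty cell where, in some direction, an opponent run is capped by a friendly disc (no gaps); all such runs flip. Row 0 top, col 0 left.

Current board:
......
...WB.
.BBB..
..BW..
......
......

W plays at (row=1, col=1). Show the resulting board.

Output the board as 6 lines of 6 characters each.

Answer: ......
.W.WB.
.BWB..
..BW..
......
......

Derivation:
Place W at (1,1); scan 8 dirs for brackets.
Dir NW: first cell '.' (not opp) -> no flip
Dir N: first cell '.' (not opp) -> no flip
Dir NE: first cell '.' (not opp) -> no flip
Dir W: first cell '.' (not opp) -> no flip
Dir E: first cell '.' (not opp) -> no flip
Dir SW: first cell '.' (not opp) -> no flip
Dir S: opp run (2,1), next='.' -> no flip
Dir SE: opp run (2,2) capped by W -> flip
All flips: (2,2)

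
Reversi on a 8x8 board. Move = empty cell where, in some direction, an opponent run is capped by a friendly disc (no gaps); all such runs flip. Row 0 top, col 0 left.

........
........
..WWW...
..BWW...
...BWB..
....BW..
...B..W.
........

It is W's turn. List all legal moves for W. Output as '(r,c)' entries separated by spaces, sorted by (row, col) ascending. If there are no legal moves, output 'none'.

(2,1): no bracket -> illegal
(3,1): flips 1 -> legal
(3,5): flips 1 -> legal
(3,6): no bracket -> illegal
(4,1): flips 1 -> legal
(4,2): flips 2 -> legal
(4,6): flips 1 -> legal
(5,2): flips 1 -> legal
(5,3): flips 2 -> legal
(5,6): flips 1 -> legal
(6,2): no bracket -> illegal
(6,4): flips 1 -> legal
(6,5): no bracket -> illegal
(7,2): no bracket -> illegal
(7,3): no bracket -> illegal
(7,4): no bracket -> illegal

Answer: (3,1) (3,5) (4,1) (4,2) (4,6) (5,2) (5,3) (5,6) (6,4)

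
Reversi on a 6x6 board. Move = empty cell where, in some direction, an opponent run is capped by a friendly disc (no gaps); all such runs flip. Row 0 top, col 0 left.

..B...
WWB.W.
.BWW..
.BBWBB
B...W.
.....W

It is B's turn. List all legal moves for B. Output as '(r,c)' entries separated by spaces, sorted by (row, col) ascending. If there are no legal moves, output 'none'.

Answer: (0,1) (0,5) (1,3) (2,0) (2,4) (5,3) (5,4)

Derivation:
(0,0): no bracket -> illegal
(0,1): flips 1 -> legal
(0,3): no bracket -> illegal
(0,4): no bracket -> illegal
(0,5): flips 2 -> legal
(1,3): flips 1 -> legal
(1,5): no bracket -> illegal
(2,0): flips 1 -> legal
(2,4): flips 2 -> legal
(2,5): no bracket -> illegal
(4,2): no bracket -> illegal
(4,3): no bracket -> illegal
(4,5): no bracket -> illegal
(5,3): flips 1 -> legal
(5,4): flips 1 -> legal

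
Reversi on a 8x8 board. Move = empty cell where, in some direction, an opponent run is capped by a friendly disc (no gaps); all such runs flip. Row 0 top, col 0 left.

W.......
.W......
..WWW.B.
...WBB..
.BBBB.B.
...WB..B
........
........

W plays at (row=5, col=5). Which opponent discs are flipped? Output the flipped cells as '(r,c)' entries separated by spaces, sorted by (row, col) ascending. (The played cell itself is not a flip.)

Answer: (4,4) (5,4)

Derivation:
Dir NW: opp run (4,4) capped by W -> flip
Dir N: first cell '.' (not opp) -> no flip
Dir NE: opp run (4,6), next='.' -> no flip
Dir W: opp run (5,4) capped by W -> flip
Dir E: first cell '.' (not opp) -> no flip
Dir SW: first cell '.' (not opp) -> no flip
Dir S: first cell '.' (not opp) -> no flip
Dir SE: first cell '.' (not opp) -> no flip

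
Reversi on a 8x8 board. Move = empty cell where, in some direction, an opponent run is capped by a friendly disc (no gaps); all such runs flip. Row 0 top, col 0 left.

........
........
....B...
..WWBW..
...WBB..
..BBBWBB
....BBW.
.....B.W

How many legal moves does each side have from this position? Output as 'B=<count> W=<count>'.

Answer: B=11 W=10

Derivation:
-- B to move --
(2,1): flips 2 -> legal
(2,2): flips 1 -> legal
(2,3): flips 2 -> legal
(2,5): flips 1 -> legal
(2,6): flips 1 -> legal
(3,1): flips 2 -> legal
(3,6): flips 1 -> legal
(4,1): no bracket -> illegal
(4,2): flips 2 -> legal
(4,6): flips 2 -> legal
(6,7): flips 1 -> legal
(7,6): flips 1 -> legal
B mobility = 11
-- W to move --
(1,3): flips 1 -> legal
(1,4): no bracket -> illegal
(1,5): flips 1 -> legal
(2,3): no bracket -> illegal
(2,5): flips 1 -> legal
(3,6): no bracket -> illegal
(4,1): no bracket -> illegal
(4,2): no bracket -> illegal
(4,6): flips 3 -> legal
(4,7): no bracket -> illegal
(5,1): flips 3 -> legal
(6,1): flips 1 -> legal
(6,2): flips 2 -> legal
(6,3): flips 3 -> legal
(6,7): no bracket -> illegal
(7,3): flips 1 -> legal
(7,4): no bracket -> illegal
(7,6): flips 2 -> legal
W mobility = 10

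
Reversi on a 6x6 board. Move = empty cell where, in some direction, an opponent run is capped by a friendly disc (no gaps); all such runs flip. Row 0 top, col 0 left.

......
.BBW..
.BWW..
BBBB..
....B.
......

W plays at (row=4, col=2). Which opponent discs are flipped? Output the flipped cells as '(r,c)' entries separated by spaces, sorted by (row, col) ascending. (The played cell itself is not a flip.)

Dir NW: opp run (3,1), next='.' -> no flip
Dir N: opp run (3,2) capped by W -> flip
Dir NE: opp run (3,3), next='.' -> no flip
Dir W: first cell '.' (not opp) -> no flip
Dir E: first cell '.' (not opp) -> no flip
Dir SW: first cell '.' (not opp) -> no flip
Dir S: first cell '.' (not opp) -> no flip
Dir SE: first cell '.' (not opp) -> no flip

Answer: (3,2)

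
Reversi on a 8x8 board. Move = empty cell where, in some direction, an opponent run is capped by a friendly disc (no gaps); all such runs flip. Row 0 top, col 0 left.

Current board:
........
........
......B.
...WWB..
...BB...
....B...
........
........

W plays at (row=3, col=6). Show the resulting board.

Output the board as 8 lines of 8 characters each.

Answer: ........
........
......B.
...WWWW.
...BB...
....B...
........
........

Derivation:
Place W at (3,6); scan 8 dirs for brackets.
Dir NW: first cell '.' (not opp) -> no flip
Dir N: opp run (2,6), next='.' -> no flip
Dir NE: first cell '.' (not opp) -> no flip
Dir W: opp run (3,5) capped by W -> flip
Dir E: first cell '.' (not opp) -> no flip
Dir SW: first cell '.' (not opp) -> no flip
Dir S: first cell '.' (not opp) -> no flip
Dir SE: first cell '.' (not opp) -> no flip
All flips: (3,5)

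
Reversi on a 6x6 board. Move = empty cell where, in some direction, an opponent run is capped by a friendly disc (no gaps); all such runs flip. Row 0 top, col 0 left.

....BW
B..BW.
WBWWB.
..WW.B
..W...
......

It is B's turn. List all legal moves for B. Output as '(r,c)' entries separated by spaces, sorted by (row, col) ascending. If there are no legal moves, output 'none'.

(0,3): no bracket -> illegal
(1,1): no bracket -> illegal
(1,2): no bracket -> illegal
(1,5): flips 1 -> legal
(2,5): no bracket -> illegal
(3,0): flips 1 -> legal
(3,1): flips 1 -> legal
(3,4): no bracket -> illegal
(4,1): no bracket -> illegal
(4,3): flips 3 -> legal
(4,4): no bracket -> illegal
(5,1): flips 2 -> legal
(5,2): no bracket -> illegal
(5,3): no bracket -> illegal

Answer: (1,5) (3,0) (3,1) (4,3) (5,1)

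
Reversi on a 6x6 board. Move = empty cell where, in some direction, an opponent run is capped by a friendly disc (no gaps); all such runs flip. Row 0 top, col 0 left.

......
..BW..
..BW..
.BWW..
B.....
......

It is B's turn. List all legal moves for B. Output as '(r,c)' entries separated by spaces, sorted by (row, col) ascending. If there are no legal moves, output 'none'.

(0,2): no bracket -> illegal
(0,3): no bracket -> illegal
(0,4): flips 1 -> legal
(1,4): flips 1 -> legal
(2,1): no bracket -> illegal
(2,4): flips 1 -> legal
(3,4): flips 3 -> legal
(4,1): no bracket -> illegal
(4,2): flips 1 -> legal
(4,3): no bracket -> illegal
(4,4): flips 1 -> legal

Answer: (0,4) (1,4) (2,4) (3,4) (4,2) (4,4)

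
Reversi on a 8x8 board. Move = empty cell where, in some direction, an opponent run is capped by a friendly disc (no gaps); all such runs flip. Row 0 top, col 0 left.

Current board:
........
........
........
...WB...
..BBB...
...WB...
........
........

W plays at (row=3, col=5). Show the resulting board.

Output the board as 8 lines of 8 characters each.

Answer: ........
........
........
...WWW..
..BBW...
...WB...
........
........

Derivation:
Place W at (3,5); scan 8 dirs for brackets.
Dir NW: first cell '.' (not opp) -> no flip
Dir N: first cell '.' (not opp) -> no flip
Dir NE: first cell '.' (not opp) -> no flip
Dir W: opp run (3,4) capped by W -> flip
Dir E: first cell '.' (not opp) -> no flip
Dir SW: opp run (4,4) capped by W -> flip
Dir S: first cell '.' (not opp) -> no flip
Dir SE: first cell '.' (not opp) -> no flip
All flips: (3,4) (4,4)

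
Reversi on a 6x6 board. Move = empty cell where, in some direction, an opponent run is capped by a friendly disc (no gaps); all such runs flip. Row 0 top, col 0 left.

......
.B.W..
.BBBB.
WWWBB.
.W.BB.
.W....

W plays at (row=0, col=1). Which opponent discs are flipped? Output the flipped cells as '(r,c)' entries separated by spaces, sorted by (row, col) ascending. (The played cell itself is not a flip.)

Dir NW: edge -> no flip
Dir N: edge -> no flip
Dir NE: edge -> no flip
Dir W: first cell '.' (not opp) -> no flip
Dir E: first cell '.' (not opp) -> no flip
Dir SW: first cell '.' (not opp) -> no flip
Dir S: opp run (1,1) (2,1) capped by W -> flip
Dir SE: first cell '.' (not opp) -> no flip

Answer: (1,1) (2,1)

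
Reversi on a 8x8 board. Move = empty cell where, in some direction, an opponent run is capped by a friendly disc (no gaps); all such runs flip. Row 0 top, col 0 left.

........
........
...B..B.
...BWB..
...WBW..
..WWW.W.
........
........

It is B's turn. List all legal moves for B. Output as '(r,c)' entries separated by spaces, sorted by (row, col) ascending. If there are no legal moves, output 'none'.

Answer: (2,4) (4,2) (4,6) (5,5) (6,2) (6,3) (6,4) (6,7)

Derivation:
(2,4): flips 1 -> legal
(2,5): no bracket -> illegal
(3,2): no bracket -> illegal
(3,6): no bracket -> illegal
(4,1): no bracket -> illegal
(4,2): flips 1 -> legal
(4,6): flips 1 -> legal
(4,7): no bracket -> illegal
(5,1): no bracket -> illegal
(5,5): flips 1 -> legal
(5,7): no bracket -> illegal
(6,1): no bracket -> illegal
(6,2): flips 1 -> legal
(6,3): flips 2 -> legal
(6,4): flips 1 -> legal
(6,5): no bracket -> illegal
(6,6): no bracket -> illegal
(6,7): flips 3 -> legal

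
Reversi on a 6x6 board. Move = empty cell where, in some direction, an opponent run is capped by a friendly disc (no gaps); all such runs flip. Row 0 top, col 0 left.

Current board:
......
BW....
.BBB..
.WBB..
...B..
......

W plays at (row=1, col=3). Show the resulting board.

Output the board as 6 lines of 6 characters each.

Answer: ......
BW.W..
.BWB..
.WBB..
...B..
......

Derivation:
Place W at (1,3); scan 8 dirs for brackets.
Dir NW: first cell '.' (not opp) -> no flip
Dir N: first cell '.' (not opp) -> no flip
Dir NE: first cell '.' (not opp) -> no flip
Dir W: first cell '.' (not opp) -> no flip
Dir E: first cell '.' (not opp) -> no flip
Dir SW: opp run (2,2) capped by W -> flip
Dir S: opp run (2,3) (3,3) (4,3), next='.' -> no flip
Dir SE: first cell '.' (not opp) -> no flip
All flips: (2,2)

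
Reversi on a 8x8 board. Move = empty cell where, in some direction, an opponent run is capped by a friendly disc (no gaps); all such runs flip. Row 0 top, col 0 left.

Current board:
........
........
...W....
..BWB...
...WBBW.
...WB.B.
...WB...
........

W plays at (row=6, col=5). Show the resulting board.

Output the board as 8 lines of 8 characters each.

Place W at (6,5); scan 8 dirs for brackets.
Dir NW: opp run (5,4) capped by W -> flip
Dir N: first cell '.' (not opp) -> no flip
Dir NE: opp run (5,6), next='.' -> no flip
Dir W: opp run (6,4) capped by W -> flip
Dir E: first cell '.' (not opp) -> no flip
Dir SW: first cell '.' (not opp) -> no flip
Dir S: first cell '.' (not opp) -> no flip
Dir SE: first cell '.' (not opp) -> no flip
All flips: (5,4) (6,4)

Answer: ........
........
...W....
..BWB...
...WBBW.
...WW.B.
...WWW..
........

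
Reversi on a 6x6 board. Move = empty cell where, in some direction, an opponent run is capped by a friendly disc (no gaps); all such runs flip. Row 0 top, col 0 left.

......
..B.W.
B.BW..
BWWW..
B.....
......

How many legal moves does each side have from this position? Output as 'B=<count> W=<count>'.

Answer: B=4 W=5

Derivation:
-- B to move --
(0,3): no bracket -> illegal
(0,4): no bracket -> illegal
(0,5): no bracket -> illegal
(1,3): no bracket -> illegal
(1,5): no bracket -> illegal
(2,1): no bracket -> illegal
(2,4): flips 1 -> legal
(2,5): no bracket -> illegal
(3,4): flips 4 -> legal
(4,1): no bracket -> illegal
(4,2): flips 2 -> legal
(4,3): no bracket -> illegal
(4,4): flips 1 -> legal
B mobility = 4
-- W to move --
(0,1): flips 1 -> legal
(0,2): flips 2 -> legal
(0,3): no bracket -> illegal
(1,0): no bracket -> illegal
(1,1): flips 1 -> legal
(1,3): flips 1 -> legal
(2,1): flips 1 -> legal
(4,1): no bracket -> illegal
(5,0): no bracket -> illegal
(5,1): no bracket -> illegal
W mobility = 5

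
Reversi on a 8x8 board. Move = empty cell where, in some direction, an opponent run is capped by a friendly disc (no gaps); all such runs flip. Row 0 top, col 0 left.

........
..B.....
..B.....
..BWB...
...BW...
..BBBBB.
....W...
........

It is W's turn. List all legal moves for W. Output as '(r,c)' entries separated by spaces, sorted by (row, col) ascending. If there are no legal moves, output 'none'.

(0,1): no bracket -> illegal
(0,2): no bracket -> illegal
(0,3): no bracket -> illegal
(1,1): flips 1 -> legal
(1,3): no bracket -> illegal
(2,1): no bracket -> illegal
(2,3): no bracket -> illegal
(2,4): flips 1 -> legal
(2,5): no bracket -> illegal
(3,1): flips 1 -> legal
(3,5): flips 1 -> legal
(4,1): no bracket -> illegal
(4,2): flips 2 -> legal
(4,5): no bracket -> illegal
(4,6): flips 1 -> legal
(4,7): no bracket -> illegal
(5,1): no bracket -> illegal
(5,7): no bracket -> illegal
(6,1): no bracket -> illegal
(6,2): flips 1 -> legal
(6,3): flips 2 -> legal
(6,5): no bracket -> illegal
(6,6): flips 1 -> legal
(6,7): no bracket -> illegal

Answer: (1,1) (2,4) (3,1) (3,5) (4,2) (4,6) (6,2) (6,3) (6,6)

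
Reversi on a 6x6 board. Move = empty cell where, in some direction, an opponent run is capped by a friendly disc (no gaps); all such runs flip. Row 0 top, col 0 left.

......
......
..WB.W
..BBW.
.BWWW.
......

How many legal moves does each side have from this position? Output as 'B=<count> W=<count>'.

Answer: B=10 W=6

Derivation:
-- B to move --
(1,1): flips 1 -> legal
(1,2): flips 1 -> legal
(1,3): no bracket -> illegal
(1,4): no bracket -> illegal
(1,5): no bracket -> illegal
(2,1): flips 1 -> legal
(2,4): no bracket -> illegal
(3,1): no bracket -> illegal
(3,5): flips 1 -> legal
(4,5): flips 4 -> legal
(5,1): flips 1 -> legal
(5,2): flips 1 -> legal
(5,3): flips 1 -> legal
(5,4): flips 1 -> legal
(5,5): flips 1 -> legal
B mobility = 10
-- W to move --
(1,2): flips 1 -> legal
(1,3): flips 2 -> legal
(1,4): no bracket -> illegal
(2,1): flips 1 -> legal
(2,4): flips 2 -> legal
(3,0): no bracket -> illegal
(3,1): flips 2 -> legal
(4,0): flips 1 -> legal
(5,0): no bracket -> illegal
(5,1): no bracket -> illegal
(5,2): no bracket -> illegal
W mobility = 6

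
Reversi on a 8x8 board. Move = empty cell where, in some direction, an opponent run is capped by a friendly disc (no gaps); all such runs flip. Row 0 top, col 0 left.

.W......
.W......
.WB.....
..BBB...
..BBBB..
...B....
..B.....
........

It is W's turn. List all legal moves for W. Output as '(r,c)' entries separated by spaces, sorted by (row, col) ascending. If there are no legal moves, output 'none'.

Answer: (2,3) (5,4) (5,5)

Derivation:
(1,2): no bracket -> illegal
(1,3): no bracket -> illegal
(2,3): flips 1 -> legal
(2,4): no bracket -> illegal
(2,5): no bracket -> illegal
(3,1): no bracket -> illegal
(3,5): no bracket -> illegal
(3,6): no bracket -> illegal
(4,1): no bracket -> illegal
(4,6): no bracket -> illegal
(5,1): no bracket -> illegal
(5,2): no bracket -> illegal
(5,4): flips 2 -> legal
(5,5): flips 3 -> legal
(5,6): no bracket -> illegal
(6,1): no bracket -> illegal
(6,3): no bracket -> illegal
(6,4): no bracket -> illegal
(7,1): no bracket -> illegal
(7,2): no bracket -> illegal
(7,3): no bracket -> illegal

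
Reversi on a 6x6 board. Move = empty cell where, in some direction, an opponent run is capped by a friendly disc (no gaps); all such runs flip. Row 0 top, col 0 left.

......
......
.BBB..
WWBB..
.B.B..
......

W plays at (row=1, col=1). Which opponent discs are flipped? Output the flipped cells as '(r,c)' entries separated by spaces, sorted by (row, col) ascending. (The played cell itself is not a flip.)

Dir NW: first cell '.' (not opp) -> no flip
Dir N: first cell '.' (not opp) -> no flip
Dir NE: first cell '.' (not opp) -> no flip
Dir W: first cell '.' (not opp) -> no flip
Dir E: first cell '.' (not opp) -> no flip
Dir SW: first cell '.' (not opp) -> no flip
Dir S: opp run (2,1) capped by W -> flip
Dir SE: opp run (2,2) (3,3), next='.' -> no flip

Answer: (2,1)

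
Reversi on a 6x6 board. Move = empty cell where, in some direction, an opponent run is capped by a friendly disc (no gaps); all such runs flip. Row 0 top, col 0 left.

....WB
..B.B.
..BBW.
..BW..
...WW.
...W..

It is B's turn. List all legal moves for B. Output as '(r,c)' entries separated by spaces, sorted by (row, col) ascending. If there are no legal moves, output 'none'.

(0,3): flips 1 -> legal
(1,3): no bracket -> illegal
(1,5): no bracket -> illegal
(2,5): flips 1 -> legal
(3,4): flips 2 -> legal
(3,5): no bracket -> illegal
(4,2): no bracket -> illegal
(4,5): no bracket -> illegal
(5,2): no bracket -> illegal
(5,4): flips 1 -> legal
(5,5): flips 2 -> legal

Answer: (0,3) (2,5) (3,4) (5,4) (5,5)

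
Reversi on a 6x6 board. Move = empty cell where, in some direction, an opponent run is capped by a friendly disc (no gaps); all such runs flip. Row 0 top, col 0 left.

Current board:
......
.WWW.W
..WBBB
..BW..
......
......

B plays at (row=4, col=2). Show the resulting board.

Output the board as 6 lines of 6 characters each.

Place B at (4,2); scan 8 dirs for brackets.
Dir NW: first cell '.' (not opp) -> no flip
Dir N: first cell 'B' (not opp) -> no flip
Dir NE: opp run (3,3) capped by B -> flip
Dir W: first cell '.' (not opp) -> no flip
Dir E: first cell '.' (not opp) -> no flip
Dir SW: first cell '.' (not opp) -> no flip
Dir S: first cell '.' (not opp) -> no flip
Dir SE: first cell '.' (not opp) -> no flip
All flips: (3,3)

Answer: ......
.WWW.W
..WBBB
..BB..
..B...
......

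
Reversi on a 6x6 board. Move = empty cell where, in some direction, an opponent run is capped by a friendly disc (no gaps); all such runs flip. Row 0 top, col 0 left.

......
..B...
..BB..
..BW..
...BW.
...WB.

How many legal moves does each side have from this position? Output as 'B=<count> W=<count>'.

Answer: B=4 W=5

Derivation:
-- B to move --
(2,4): no bracket -> illegal
(3,4): flips 2 -> legal
(3,5): no bracket -> illegal
(4,2): no bracket -> illegal
(4,5): flips 1 -> legal
(5,2): flips 1 -> legal
(5,5): flips 2 -> legal
B mobility = 4
-- W to move --
(0,1): no bracket -> illegal
(0,2): no bracket -> illegal
(0,3): no bracket -> illegal
(1,1): flips 1 -> legal
(1,3): flips 1 -> legal
(1,4): no bracket -> illegal
(2,1): no bracket -> illegal
(2,4): no bracket -> illegal
(3,1): flips 1 -> legal
(3,4): no bracket -> illegal
(4,1): no bracket -> illegal
(4,2): flips 1 -> legal
(4,5): no bracket -> illegal
(5,2): no bracket -> illegal
(5,5): flips 1 -> legal
W mobility = 5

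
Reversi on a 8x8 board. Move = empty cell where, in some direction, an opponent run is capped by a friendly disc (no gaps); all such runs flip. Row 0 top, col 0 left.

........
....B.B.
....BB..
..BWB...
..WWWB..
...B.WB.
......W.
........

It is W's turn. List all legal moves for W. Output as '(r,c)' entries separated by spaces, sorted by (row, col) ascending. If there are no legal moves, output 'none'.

(0,3): no bracket -> illegal
(0,4): flips 3 -> legal
(0,5): no bracket -> illegal
(0,6): no bracket -> illegal
(0,7): flips 3 -> legal
(1,3): no bracket -> illegal
(1,5): flips 1 -> legal
(1,7): no bracket -> illegal
(2,1): flips 1 -> legal
(2,2): flips 1 -> legal
(2,3): no bracket -> illegal
(2,6): no bracket -> illegal
(2,7): no bracket -> illegal
(3,1): flips 1 -> legal
(3,5): flips 2 -> legal
(3,6): no bracket -> illegal
(4,1): no bracket -> illegal
(4,6): flips 2 -> legal
(4,7): no bracket -> illegal
(5,2): no bracket -> illegal
(5,4): no bracket -> illegal
(5,7): flips 1 -> legal
(6,2): flips 1 -> legal
(6,3): flips 1 -> legal
(6,4): flips 1 -> legal
(6,5): no bracket -> illegal
(6,7): no bracket -> illegal

Answer: (0,4) (0,7) (1,5) (2,1) (2,2) (3,1) (3,5) (4,6) (5,7) (6,2) (6,3) (6,4)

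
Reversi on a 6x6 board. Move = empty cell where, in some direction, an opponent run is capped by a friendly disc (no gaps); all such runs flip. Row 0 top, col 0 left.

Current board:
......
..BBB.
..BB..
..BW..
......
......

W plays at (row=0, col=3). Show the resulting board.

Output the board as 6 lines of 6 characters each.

Place W at (0,3); scan 8 dirs for brackets.
Dir NW: edge -> no flip
Dir N: edge -> no flip
Dir NE: edge -> no flip
Dir W: first cell '.' (not opp) -> no flip
Dir E: first cell '.' (not opp) -> no flip
Dir SW: opp run (1,2), next='.' -> no flip
Dir S: opp run (1,3) (2,3) capped by W -> flip
Dir SE: opp run (1,4), next='.' -> no flip
All flips: (1,3) (2,3)

Answer: ...W..
..BWB.
..BW..
..BW..
......
......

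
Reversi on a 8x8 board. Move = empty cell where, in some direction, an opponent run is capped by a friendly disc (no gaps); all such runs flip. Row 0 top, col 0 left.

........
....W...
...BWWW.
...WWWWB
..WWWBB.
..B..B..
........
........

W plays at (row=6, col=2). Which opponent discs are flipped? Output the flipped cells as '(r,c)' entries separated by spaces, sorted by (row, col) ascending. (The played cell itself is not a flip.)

Answer: (5,2)

Derivation:
Dir NW: first cell '.' (not opp) -> no flip
Dir N: opp run (5,2) capped by W -> flip
Dir NE: first cell '.' (not opp) -> no flip
Dir W: first cell '.' (not opp) -> no flip
Dir E: first cell '.' (not opp) -> no flip
Dir SW: first cell '.' (not opp) -> no flip
Dir S: first cell '.' (not opp) -> no flip
Dir SE: first cell '.' (not opp) -> no flip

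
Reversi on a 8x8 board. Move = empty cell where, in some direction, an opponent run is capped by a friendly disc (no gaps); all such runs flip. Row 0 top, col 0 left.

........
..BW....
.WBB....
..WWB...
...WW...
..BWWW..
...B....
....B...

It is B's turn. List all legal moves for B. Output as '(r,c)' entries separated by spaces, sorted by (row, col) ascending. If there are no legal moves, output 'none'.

(0,2): no bracket -> illegal
(0,3): flips 1 -> legal
(0,4): flips 1 -> legal
(1,0): no bracket -> illegal
(1,1): no bracket -> illegal
(1,4): flips 1 -> legal
(2,0): flips 1 -> legal
(2,4): no bracket -> illegal
(3,0): flips 1 -> legal
(3,1): flips 2 -> legal
(3,5): no bracket -> illegal
(4,1): flips 1 -> legal
(4,2): flips 1 -> legal
(4,5): flips 1 -> legal
(4,6): no bracket -> illegal
(5,6): flips 3 -> legal
(6,2): no bracket -> illegal
(6,4): flips 2 -> legal
(6,5): no bracket -> illegal
(6,6): flips 3 -> legal

Answer: (0,3) (0,4) (1,4) (2,0) (3,0) (3,1) (4,1) (4,2) (4,5) (5,6) (6,4) (6,6)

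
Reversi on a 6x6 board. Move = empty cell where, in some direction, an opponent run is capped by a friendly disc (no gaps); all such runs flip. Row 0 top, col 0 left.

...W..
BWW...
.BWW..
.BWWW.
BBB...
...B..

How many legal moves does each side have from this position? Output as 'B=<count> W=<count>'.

Answer: B=7 W=5

Derivation:
-- B to move --
(0,0): no bracket -> illegal
(0,1): flips 1 -> legal
(0,2): flips 3 -> legal
(0,4): no bracket -> illegal
(1,3): flips 3 -> legal
(1,4): flips 2 -> legal
(2,0): no bracket -> illegal
(2,4): flips 3 -> legal
(2,5): no bracket -> illegal
(3,5): flips 3 -> legal
(4,3): flips 1 -> legal
(4,4): no bracket -> illegal
(4,5): no bracket -> illegal
B mobility = 7
-- W to move --
(0,0): no bracket -> illegal
(0,1): no bracket -> illegal
(2,0): flips 1 -> legal
(3,0): flips 2 -> legal
(4,3): no bracket -> illegal
(4,4): no bracket -> illegal
(5,0): flips 1 -> legal
(5,1): flips 4 -> legal
(5,2): flips 1 -> legal
(5,4): no bracket -> illegal
W mobility = 5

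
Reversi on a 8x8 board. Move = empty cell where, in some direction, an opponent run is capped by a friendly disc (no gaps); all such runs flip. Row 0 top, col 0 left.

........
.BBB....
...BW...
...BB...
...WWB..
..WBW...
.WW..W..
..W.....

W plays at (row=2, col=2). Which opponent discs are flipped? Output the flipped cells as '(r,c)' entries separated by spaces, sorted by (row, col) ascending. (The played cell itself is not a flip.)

Dir NW: opp run (1,1), next='.' -> no flip
Dir N: opp run (1,2), next='.' -> no flip
Dir NE: opp run (1,3), next='.' -> no flip
Dir W: first cell '.' (not opp) -> no flip
Dir E: opp run (2,3) capped by W -> flip
Dir SW: first cell '.' (not opp) -> no flip
Dir S: first cell '.' (not opp) -> no flip
Dir SE: opp run (3,3) capped by W -> flip

Answer: (2,3) (3,3)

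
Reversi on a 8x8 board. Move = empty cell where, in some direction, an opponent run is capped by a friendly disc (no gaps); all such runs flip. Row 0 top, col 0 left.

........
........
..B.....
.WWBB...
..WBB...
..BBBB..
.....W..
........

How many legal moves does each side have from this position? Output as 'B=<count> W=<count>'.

-- B to move --
(2,0): flips 2 -> legal
(2,1): flips 1 -> legal
(2,3): no bracket -> illegal
(3,0): flips 2 -> legal
(4,0): flips 1 -> legal
(4,1): flips 1 -> legal
(5,1): flips 1 -> legal
(5,6): no bracket -> illegal
(6,4): no bracket -> illegal
(6,6): no bracket -> illegal
(7,4): no bracket -> illegal
(7,5): flips 1 -> legal
(7,6): flips 1 -> legal
B mobility = 8
-- W to move --
(1,1): no bracket -> illegal
(1,2): flips 1 -> legal
(1,3): flips 1 -> legal
(2,1): no bracket -> illegal
(2,3): no bracket -> illegal
(2,4): flips 1 -> legal
(2,5): no bracket -> illegal
(3,5): flips 2 -> legal
(4,1): no bracket -> illegal
(4,5): flips 3 -> legal
(4,6): no bracket -> illegal
(5,1): no bracket -> illegal
(5,6): no bracket -> illegal
(6,1): no bracket -> illegal
(6,2): flips 1 -> legal
(6,3): no bracket -> illegal
(6,4): flips 1 -> legal
(6,6): no bracket -> illegal
W mobility = 7

Answer: B=8 W=7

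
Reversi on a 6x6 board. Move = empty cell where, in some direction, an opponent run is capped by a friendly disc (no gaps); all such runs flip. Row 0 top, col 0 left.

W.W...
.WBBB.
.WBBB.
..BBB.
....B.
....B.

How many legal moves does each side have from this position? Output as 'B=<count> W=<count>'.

-- B to move --
(0,1): no bracket -> illegal
(0,3): no bracket -> illegal
(1,0): flips 2 -> legal
(2,0): flips 1 -> legal
(3,0): flips 1 -> legal
(3,1): no bracket -> illegal
B mobility = 3
-- W to move --
(0,1): no bracket -> illegal
(0,3): flips 1 -> legal
(0,4): no bracket -> illegal
(0,5): no bracket -> illegal
(1,5): flips 3 -> legal
(2,5): flips 3 -> legal
(3,1): no bracket -> illegal
(3,5): flips 2 -> legal
(4,1): no bracket -> illegal
(4,2): flips 3 -> legal
(4,3): flips 1 -> legal
(4,5): no bracket -> illegal
(5,3): no bracket -> illegal
(5,5): flips 3 -> legal
W mobility = 7

Answer: B=3 W=7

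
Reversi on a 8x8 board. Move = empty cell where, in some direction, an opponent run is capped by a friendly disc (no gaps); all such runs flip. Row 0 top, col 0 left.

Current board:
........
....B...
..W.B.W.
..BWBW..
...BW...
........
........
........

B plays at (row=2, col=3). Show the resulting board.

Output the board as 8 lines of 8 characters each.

Answer: ........
....B...
..WBB.W.
..BBBW..
...BW...
........
........
........

Derivation:
Place B at (2,3); scan 8 dirs for brackets.
Dir NW: first cell '.' (not opp) -> no flip
Dir N: first cell '.' (not opp) -> no flip
Dir NE: first cell 'B' (not opp) -> no flip
Dir W: opp run (2,2), next='.' -> no flip
Dir E: first cell 'B' (not opp) -> no flip
Dir SW: first cell 'B' (not opp) -> no flip
Dir S: opp run (3,3) capped by B -> flip
Dir SE: first cell 'B' (not opp) -> no flip
All flips: (3,3)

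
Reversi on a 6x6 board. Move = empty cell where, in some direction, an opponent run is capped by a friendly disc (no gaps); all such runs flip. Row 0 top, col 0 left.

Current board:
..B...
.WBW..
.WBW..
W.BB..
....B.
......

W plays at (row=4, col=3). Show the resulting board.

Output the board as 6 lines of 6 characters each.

Answer: ..B...
.WBW..
.WBW..
W.WW..
...WB.
......

Derivation:
Place W at (4,3); scan 8 dirs for brackets.
Dir NW: opp run (3,2) capped by W -> flip
Dir N: opp run (3,3) capped by W -> flip
Dir NE: first cell '.' (not opp) -> no flip
Dir W: first cell '.' (not opp) -> no flip
Dir E: opp run (4,4), next='.' -> no flip
Dir SW: first cell '.' (not opp) -> no flip
Dir S: first cell '.' (not opp) -> no flip
Dir SE: first cell '.' (not opp) -> no flip
All flips: (3,2) (3,3)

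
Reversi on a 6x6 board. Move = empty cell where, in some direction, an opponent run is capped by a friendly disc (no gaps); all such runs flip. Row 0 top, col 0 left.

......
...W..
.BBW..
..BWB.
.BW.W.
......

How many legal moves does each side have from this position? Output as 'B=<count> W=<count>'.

-- B to move --
(0,2): no bracket -> illegal
(0,3): no bracket -> illegal
(0,4): flips 1 -> legal
(1,2): flips 1 -> legal
(1,4): flips 1 -> legal
(2,4): flips 1 -> legal
(3,1): no bracket -> illegal
(3,5): no bracket -> illegal
(4,3): flips 1 -> legal
(4,5): no bracket -> illegal
(5,1): no bracket -> illegal
(5,2): flips 1 -> legal
(5,3): no bracket -> illegal
(5,4): flips 1 -> legal
(5,5): flips 2 -> legal
B mobility = 8
-- W to move --
(1,0): no bracket -> illegal
(1,1): flips 1 -> legal
(1,2): flips 2 -> legal
(2,0): flips 2 -> legal
(2,4): flips 1 -> legal
(2,5): no bracket -> illegal
(3,0): no bracket -> illegal
(3,1): flips 2 -> legal
(3,5): flips 1 -> legal
(4,0): flips 1 -> legal
(4,3): no bracket -> illegal
(4,5): flips 1 -> legal
(5,0): flips 2 -> legal
(5,1): no bracket -> illegal
(5,2): no bracket -> illegal
W mobility = 9

Answer: B=8 W=9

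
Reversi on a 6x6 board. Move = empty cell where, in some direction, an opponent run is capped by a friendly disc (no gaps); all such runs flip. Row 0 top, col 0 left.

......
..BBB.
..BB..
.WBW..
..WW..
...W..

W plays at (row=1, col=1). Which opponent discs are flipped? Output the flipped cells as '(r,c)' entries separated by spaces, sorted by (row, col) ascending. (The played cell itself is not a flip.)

Dir NW: first cell '.' (not opp) -> no flip
Dir N: first cell '.' (not opp) -> no flip
Dir NE: first cell '.' (not opp) -> no flip
Dir W: first cell '.' (not opp) -> no flip
Dir E: opp run (1,2) (1,3) (1,4), next='.' -> no flip
Dir SW: first cell '.' (not opp) -> no flip
Dir S: first cell '.' (not opp) -> no flip
Dir SE: opp run (2,2) capped by W -> flip

Answer: (2,2)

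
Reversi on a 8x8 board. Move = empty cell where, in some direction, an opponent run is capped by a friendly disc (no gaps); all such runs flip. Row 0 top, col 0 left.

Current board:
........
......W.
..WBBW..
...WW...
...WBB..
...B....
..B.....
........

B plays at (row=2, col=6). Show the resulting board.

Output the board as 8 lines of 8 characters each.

Answer: ........
......W.
..WBBBB.
...WW...
...WBB..
...B....
..B.....
........

Derivation:
Place B at (2,6); scan 8 dirs for brackets.
Dir NW: first cell '.' (not opp) -> no flip
Dir N: opp run (1,6), next='.' -> no flip
Dir NE: first cell '.' (not opp) -> no flip
Dir W: opp run (2,5) capped by B -> flip
Dir E: first cell '.' (not opp) -> no flip
Dir SW: first cell '.' (not opp) -> no flip
Dir S: first cell '.' (not opp) -> no flip
Dir SE: first cell '.' (not opp) -> no flip
All flips: (2,5)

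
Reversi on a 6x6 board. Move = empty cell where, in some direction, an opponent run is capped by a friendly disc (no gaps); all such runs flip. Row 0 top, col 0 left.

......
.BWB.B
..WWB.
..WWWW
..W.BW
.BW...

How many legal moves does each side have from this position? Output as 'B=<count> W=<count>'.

-- B to move --
(0,1): no bracket -> illegal
(0,2): no bracket -> illegal
(0,3): no bracket -> illegal
(1,4): no bracket -> illegal
(2,1): flips 2 -> legal
(2,5): no bracket -> illegal
(3,1): flips 1 -> legal
(4,1): no bracket -> illegal
(4,3): flips 2 -> legal
(5,3): flips 1 -> legal
(5,4): no bracket -> illegal
(5,5): no bracket -> illegal
B mobility = 4
-- W to move --
(0,0): flips 1 -> legal
(0,1): no bracket -> illegal
(0,2): flips 2 -> legal
(0,3): flips 1 -> legal
(0,4): flips 1 -> legal
(0,5): no bracket -> illegal
(1,0): flips 1 -> legal
(1,4): flips 2 -> legal
(2,0): no bracket -> illegal
(2,1): no bracket -> illegal
(2,5): flips 1 -> legal
(4,0): no bracket -> illegal
(4,1): no bracket -> illegal
(4,3): flips 1 -> legal
(5,0): flips 1 -> legal
(5,3): flips 1 -> legal
(5,4): flips 1 -> legal
(5,5): flips 1 -> legal
W mobility = 12

Answer: B=4 W=12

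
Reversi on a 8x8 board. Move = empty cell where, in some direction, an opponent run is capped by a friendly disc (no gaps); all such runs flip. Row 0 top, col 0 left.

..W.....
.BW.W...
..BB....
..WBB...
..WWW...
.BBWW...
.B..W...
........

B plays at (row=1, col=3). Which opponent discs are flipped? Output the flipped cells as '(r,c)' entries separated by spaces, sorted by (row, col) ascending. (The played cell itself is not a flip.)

Dir NW: opp run (0,2), next=edge -> no flip
Dir N: first cell '.' (not opp) -> no flip
Dir NE: first cell '.' (not opp) -> no flip
Dir W: opp run (1,2) capped by B -> flip
Dir E: opp run (1,4), next='.' -> no flip
Dir SW: first cell 'B' (not opp) -> no flip
Dir S: first cell 'B' (not opp) -> no flip
Dir SE: first cell '.' (not opp) -> no flip

Answer: (1,2)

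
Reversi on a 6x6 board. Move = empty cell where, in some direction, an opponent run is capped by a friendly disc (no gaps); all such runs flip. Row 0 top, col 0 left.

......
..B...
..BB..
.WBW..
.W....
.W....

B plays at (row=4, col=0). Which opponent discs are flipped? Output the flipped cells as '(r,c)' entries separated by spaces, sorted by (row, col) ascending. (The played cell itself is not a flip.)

Answer: (3,1)

Derivation:
Dir NW: edge -> no flip
Dir N: first cell '.' (not opp) -> no flip
Dir NE: opp run (3,1) capped by B -> flip
Dir W: edge -> no flip
Dir E: opp run (4,1), next='.' -> no flip
Dir SW: edge -> no flip
Dir S: first cell '.' (not opp) -> no flip
Dir SE: opp run (5,1), next=edge -> no flip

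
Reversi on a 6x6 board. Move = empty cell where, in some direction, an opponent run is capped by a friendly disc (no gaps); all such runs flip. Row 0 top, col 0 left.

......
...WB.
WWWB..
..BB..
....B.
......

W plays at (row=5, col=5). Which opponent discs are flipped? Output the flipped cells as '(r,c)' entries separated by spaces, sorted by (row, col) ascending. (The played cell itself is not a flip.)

Answer: (3,3) (4,4)

Derivation:
Dir NW: opp run (4,4) (3,3) capped by W -> flip
Dir N: first cell '.' (not opp) -> no flip
Dir NE: edge -> no flip
Dir W: first cell '.' (not opp) -> no flip
Dir E: edge -> no flip
Dir SW: edge -> no flip
Dir S: edge -> no flip
Dir SE: edge -> no flip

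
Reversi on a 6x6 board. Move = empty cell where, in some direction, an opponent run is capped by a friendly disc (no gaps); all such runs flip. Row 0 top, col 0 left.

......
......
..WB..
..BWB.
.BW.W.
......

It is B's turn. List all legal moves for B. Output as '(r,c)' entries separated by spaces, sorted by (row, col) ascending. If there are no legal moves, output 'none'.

Answer: (1,2) (2,1) (4,3) (5,2) (5,4)

Derivation:
(1,1): no bracket -> illegal
(1,2): flips 1 -> legal
(1,3): no bracket -> illegal
(2,1): flips 1 -> legal
(2,4): no bracket -> illegal
(3,1): no bracket -> illegal
(3,5): no bracket -> illegal
(4,3): flips 2 -> legal
(4,5): no bracket -> illegal
(5,1): no bracket -> illegal
(5,2): flips 1 -> legal
(5,3): no bracket -> illegal
(5,4): flips 1 -> legal
(5,5): no bracket -> illegal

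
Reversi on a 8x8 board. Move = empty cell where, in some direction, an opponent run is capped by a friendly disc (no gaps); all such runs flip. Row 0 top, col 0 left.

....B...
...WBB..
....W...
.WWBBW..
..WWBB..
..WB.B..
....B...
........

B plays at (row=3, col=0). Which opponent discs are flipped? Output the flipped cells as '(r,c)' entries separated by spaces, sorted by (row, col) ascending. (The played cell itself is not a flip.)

Dir NW: edge -> no flip
Dir N: first cell '.' (not opp) -> no flip
Dir NE: first cell '.' (not opp) -> no flip
Dir W: edge -> no flip
Dir E: opp run (3,1) (3,2) capped by B -> flip
Dir SW: edge -> no flip
Dir S: first cell '.' (not opp) -> no flip
Dir SE: first cell '.' (not opp) -> no flip

Answer: (3,1) (3,2)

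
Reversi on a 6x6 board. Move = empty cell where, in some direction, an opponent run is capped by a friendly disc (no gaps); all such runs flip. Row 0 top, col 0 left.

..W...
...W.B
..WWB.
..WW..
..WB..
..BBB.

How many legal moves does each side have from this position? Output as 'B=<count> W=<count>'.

-- B to move --
(0,1): no bracket -> illegal
(0,3): flips 3 -> legal
(0,4): no bracket -> illegal
(1,1): no bracket -> illegal
(1,2): flips 3 -> legal
(1,4): no bracket -> illegal
(2,1): flips 3 -> legal
(3,1): flips 1 -> legal
(3,4): no bracket -> illegal
(4,1): flips 1 -> legal
(4,4): no bracket -> illegal
(5,1): flips 2 -> legal
B mobility = 6
-- W to move --
(0,4): no bracket -> illegal
(0,5): no bracket -> illegal
(1,4): no bracket -> illegal
(2,5): flips 1 -> legal
(3,4): no bracket -> illegal
(3,5): flips 1 -> legal
(4,1): no bracket -> illegal
(4,4): flips 1 -> legal
(4,5): no bracket -> illegal
(5,1): no bracket -> illegal
(5,5): no bracket -> illegal
W mobility = 3

Answer: B=6 W=3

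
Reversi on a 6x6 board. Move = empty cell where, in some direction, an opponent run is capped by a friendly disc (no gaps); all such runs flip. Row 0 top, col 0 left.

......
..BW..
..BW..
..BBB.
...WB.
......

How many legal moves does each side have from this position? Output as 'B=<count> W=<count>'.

Answer: B=8 W=7

Derivation:
-- B to move --
(0,2): no bracket -> illegal
(0,3): flips 2 -> legal
(0,4): flips 1 -> legal
(1,4): flips 2 -> legal
(2,4): flips 1 -> legal
(4,2): flips 1 -> legal
(5,2): flips 1 -> legal
(5,3): flips 1 -> legal
(5,4): flips 1 -> legal
B mobility = 8
-- W to move --
(0,1): flips 1 -> legal
(0,2): no bracket -> illegal
(0,3): no bracket -> illegal
(1,1): flips 1 -> legal
(2,1): flips 2 -> legal
(2,4): no bracket -> illegal
(2,5): flips 1 -> legal
(3,1): flips 1 -> legal
(3,5): no bracket -> illegal
(4,1): flips 1 -> legal
(4,2): no bracket -> illegal
(4,5): flips 2 -> legal
(5,3): no bracket -> illegal
(5,4): no bracket -> illegal
(5,5): no bracket -> illegal
W mobility = 7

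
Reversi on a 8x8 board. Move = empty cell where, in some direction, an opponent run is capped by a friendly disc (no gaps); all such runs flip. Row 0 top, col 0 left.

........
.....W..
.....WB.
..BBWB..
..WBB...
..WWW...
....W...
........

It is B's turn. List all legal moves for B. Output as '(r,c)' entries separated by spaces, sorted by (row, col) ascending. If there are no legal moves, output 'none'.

(0,4): flips 1 -> legal
(0,5): flips 2 -> legal
(0,6): no bracket -> illegal
(1,4): no bracket -> illegal
(1,6): flips 2 -> legal
(2,3): no bracket -> illegal
(2,4): flips 2 -> legal
(3,1): no bracket -> illegal
(3,6): no bracket -> illegal
(4,1): flips 1 -> legal
(4,5): no bracket -> illegal
(5,1): flips 1 -> legal
(5,5): no bracket -> illegal
(6,1): flips 1 -> legal
(6,2): flips 3 -> legal
(6,3): flips 1 -> legal
(6,5): flips 1 -> legal
(7,3): no bracket -> illegal
(7,4): flips 2 -> legal
(7,5): no bracket -> illegal

Answer: (0,4) (0,5) (1,6) (2,4) (4,1) (5,1) (6,1) (6,2) (6,3) (6,5) (7,4)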